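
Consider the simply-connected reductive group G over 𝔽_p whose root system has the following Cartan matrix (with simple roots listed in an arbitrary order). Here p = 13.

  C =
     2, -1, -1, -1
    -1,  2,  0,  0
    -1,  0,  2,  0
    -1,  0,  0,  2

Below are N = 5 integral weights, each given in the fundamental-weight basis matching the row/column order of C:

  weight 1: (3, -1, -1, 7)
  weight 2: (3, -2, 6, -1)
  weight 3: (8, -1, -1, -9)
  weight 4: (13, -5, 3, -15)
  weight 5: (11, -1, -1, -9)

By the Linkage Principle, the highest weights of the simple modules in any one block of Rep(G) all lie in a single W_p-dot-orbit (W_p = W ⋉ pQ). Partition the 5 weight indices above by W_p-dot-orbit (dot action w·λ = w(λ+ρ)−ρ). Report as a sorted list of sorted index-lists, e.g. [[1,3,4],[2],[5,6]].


D_4 Cartan matrix, 4 simple roots permuted; ρ=(1,1,1,1).

Each λ_j+ρ reduced to Ā_13; 4-tuples below use C's row order:

  λ_1 → (1, 0, 0, 8);  λ_2 → (2, 1, 7, 0);  λ_3 → (1, 0, 0, 8);  λ_4 → (1, 0, 0, 8);  λ_5 → (1, 0, 0, 8)

Grouping the 5 weights by Ā_13-representative: 2 linkage classes.

[[1, 3, 4, 5], [2]]


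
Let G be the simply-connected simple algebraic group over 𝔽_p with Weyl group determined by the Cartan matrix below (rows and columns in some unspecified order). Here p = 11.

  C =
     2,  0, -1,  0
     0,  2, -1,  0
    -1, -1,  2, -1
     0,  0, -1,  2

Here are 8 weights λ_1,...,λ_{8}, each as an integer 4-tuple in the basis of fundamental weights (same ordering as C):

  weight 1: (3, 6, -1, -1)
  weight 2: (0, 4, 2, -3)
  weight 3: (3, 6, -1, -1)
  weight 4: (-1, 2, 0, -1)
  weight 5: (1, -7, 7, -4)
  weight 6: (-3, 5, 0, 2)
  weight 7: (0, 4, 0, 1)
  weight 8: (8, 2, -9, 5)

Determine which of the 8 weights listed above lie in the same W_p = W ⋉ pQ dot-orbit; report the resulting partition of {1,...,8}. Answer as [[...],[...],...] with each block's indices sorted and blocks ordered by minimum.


Root system D_4: the 4×4 matrix C matches after relabeling.

Each λ_j+ρ reduced to Ā_11; 4-tuples below use C's row order:

  λ_1+ρ ↦ (4, 7, 0, 0);  λ_2+ρ ↦ (1, 5, 1, 2);  λ_3+ρ ↦ (4, 7, 0, 0);  λ_4+ρ ↦ (0, 3, 1, 0);  λ_5+ρ ↦ (1, 5, 1, 2);  λ_6+ρ ↦ (1, 5, 1, 2);  λ_7+ρ ↦ (1, 5, 1, 2);  λ_8+ρ ↦ (1, 5, 1, 2)

Partition of {1..8} into 3 W_11-dot-orbits:

[[1, 3], [2, 5, 6, 7, 8], [4]]


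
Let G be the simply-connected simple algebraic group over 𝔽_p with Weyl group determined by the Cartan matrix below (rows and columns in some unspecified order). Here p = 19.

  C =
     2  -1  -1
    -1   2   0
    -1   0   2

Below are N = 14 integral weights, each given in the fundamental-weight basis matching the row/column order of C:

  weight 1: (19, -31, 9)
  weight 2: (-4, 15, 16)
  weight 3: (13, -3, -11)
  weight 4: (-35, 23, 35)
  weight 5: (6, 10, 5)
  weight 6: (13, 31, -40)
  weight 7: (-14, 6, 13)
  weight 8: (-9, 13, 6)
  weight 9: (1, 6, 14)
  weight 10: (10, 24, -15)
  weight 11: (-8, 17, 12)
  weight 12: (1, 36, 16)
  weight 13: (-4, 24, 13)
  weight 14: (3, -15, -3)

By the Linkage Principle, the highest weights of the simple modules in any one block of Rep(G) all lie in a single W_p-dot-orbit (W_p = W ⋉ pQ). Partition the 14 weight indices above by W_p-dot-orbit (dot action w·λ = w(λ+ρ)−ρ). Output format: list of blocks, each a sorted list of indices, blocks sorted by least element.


Root system A_3: the 3×3 matrix C matches after relabeling.

W_19-reps of the 14 weights in Ā_19 (same 3-coord order as C):

  λ_1 → (1, 8, 10) · λ_2 → (3, 2, 3) · λ_3 → (2, 2, 10) · λ_4 → (2, 2, 10) · λ_5 → (7, 6, 1) · λ_6 → (7, 6, 1) · λ_7 → (7, 6, 1) · λ_8 → (7, 6, 1) · λ_9 → (2, 2, 10) · λ_10 → (3, 2, 3) · λ_11 → (7, 6, 1) · λ_12 → (0, 17, 1) · λ_13 → (3, 2, 3) · λ_14 → (2, 2, 10)

Grouping the 14 weights by Ā_19-representative: 5 linkage classes.

[[1], [2, 10, 13], [3, 4, 9, 14], [5, 6, 7, 8, 11], [12]]


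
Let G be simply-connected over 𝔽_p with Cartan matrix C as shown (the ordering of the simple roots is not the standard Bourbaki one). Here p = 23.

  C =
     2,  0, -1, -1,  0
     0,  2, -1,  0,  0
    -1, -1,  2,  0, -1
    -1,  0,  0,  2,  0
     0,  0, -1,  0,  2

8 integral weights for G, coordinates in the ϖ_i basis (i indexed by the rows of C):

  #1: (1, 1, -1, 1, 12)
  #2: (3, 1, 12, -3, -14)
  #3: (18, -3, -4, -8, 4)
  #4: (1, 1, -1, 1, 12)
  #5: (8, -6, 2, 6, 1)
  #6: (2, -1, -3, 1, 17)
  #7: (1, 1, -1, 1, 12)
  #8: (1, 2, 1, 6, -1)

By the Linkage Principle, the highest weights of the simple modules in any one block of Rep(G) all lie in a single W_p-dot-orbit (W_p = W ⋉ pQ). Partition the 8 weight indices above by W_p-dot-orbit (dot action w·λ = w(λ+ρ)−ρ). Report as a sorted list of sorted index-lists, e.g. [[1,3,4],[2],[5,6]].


D_5 Cartan matrix, 5 simple roots permuted; ρ=(1,1,1,1,1).

Each λ_j+ρ reduced to Ā_23; 5-tuples below use C's row order:

    [1] (2, 2, 0, 2, 13)
    [2] (2, 2, 0, 2, 13)
    [3] (2, 3, 2, 7, 0)
    [4] (2, 2, 0, 2, 13)
    [5] (2, 3, 2, 7, 0)
    [6] (1, 2, 0, 2, 16)
    [7] (2, 2, 0, 2, 13)
    [8] (2, 3, 2, 7, 0)

Partition of {1..8} into 3 W_23-dot-orbits:

[[1, 2, 4, 7], [3, 5, 8], [6]]


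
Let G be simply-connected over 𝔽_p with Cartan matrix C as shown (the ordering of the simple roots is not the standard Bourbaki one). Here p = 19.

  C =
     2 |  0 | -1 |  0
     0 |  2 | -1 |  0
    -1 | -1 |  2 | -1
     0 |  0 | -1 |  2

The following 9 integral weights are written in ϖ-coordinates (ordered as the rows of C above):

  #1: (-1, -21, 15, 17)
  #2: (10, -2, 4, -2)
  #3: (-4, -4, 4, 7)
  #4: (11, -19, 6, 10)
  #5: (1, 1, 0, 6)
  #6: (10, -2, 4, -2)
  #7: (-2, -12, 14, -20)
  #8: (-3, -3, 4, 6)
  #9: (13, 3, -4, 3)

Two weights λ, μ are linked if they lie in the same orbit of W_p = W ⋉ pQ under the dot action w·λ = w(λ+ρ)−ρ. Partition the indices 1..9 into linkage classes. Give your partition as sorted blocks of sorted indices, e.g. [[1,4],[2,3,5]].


D_4 Cartan matrix, 4 simple roots permuted; ρ=(1,1,1,1).

Each λ_j+ρ reduced to Ā_19; 4-tuples below use C's row order:

    λ_1+ρ ↦ (11, 1, 3, 1)
    λ_2+ρ ↦ (11, 1, 3, 1)
    λ_3+ρ ↦ (2, 2, 1, 7)
    λ_4+ρ ↦ (1, 7, 0, 0)
    λ_5+ρ ↦ (2, 2, 1, 7)
    λ_6+ρ ↦ (11, 1, 3, 1)
    λ_7+ρ ↦ (11, 1, 3, 1)
    λ_8+ρ ↦ (2, 2, 1, 7)
    λ_9+ρ ↦ (11, 1, 3, 1)

The 9 indices split into 3 linkage classes (same alcove rep ⇔ same W_19-dot-orbit):

[[1, 2, 6, 7, 9], [3, 5, 8], [4]]


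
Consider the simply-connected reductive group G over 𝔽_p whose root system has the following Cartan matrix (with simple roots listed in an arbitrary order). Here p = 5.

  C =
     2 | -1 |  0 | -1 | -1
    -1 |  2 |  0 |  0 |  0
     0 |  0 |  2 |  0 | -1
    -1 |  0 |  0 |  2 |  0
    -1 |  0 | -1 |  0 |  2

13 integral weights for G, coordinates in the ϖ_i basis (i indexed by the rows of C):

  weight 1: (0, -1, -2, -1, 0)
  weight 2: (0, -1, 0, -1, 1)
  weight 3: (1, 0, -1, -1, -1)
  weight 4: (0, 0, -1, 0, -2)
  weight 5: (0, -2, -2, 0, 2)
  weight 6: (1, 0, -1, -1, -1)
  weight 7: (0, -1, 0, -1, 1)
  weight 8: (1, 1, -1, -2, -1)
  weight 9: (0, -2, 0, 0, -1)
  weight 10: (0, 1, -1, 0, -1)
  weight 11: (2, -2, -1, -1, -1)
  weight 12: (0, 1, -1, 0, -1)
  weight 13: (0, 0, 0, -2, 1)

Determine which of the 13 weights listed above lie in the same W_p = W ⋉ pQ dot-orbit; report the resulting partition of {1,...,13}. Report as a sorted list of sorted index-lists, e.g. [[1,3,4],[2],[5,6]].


Cartan matrix: type D_5 (|W|=1920); un-permuting the 5 rows.

Each λ_j+ρ reduced to Ā_5; 5-tuples below use C's row order:

    λ_1 → (1, 0, 1, 0, 0)
    λ_2 → (1, 0, 1, 0, 0)
    λ_3 → (2, 1, 0, 0, 0)
    λ_4 → (0, 1, 1, 1, 0)
    λ_5 → (0, 1, 1, 1, 0)
    λ_6 → (2, 1, 0, 0, 0)
    λ_7 → (1, 0, 1, 0, 0)
    λ_8 → (1, 2, 0, 1, 0)
    λ_9 → (0, 1, 1, 1, 0)
    λ_10 → (1, 2, 0, 1, 0)
    λ_11 → (2, 1, 0, 0, 0)
    λ_12 → (1, 2, 0, 1, 0)
    λ_13 → (0, 1, 1, 1, 0)

4 distinct reps among the 13 weights ⇒ 4 W_5-linkage classes:

[[1, 2, 7], [3, 6, 11], [4, 5, 9, 13], [8, 10, 12]]


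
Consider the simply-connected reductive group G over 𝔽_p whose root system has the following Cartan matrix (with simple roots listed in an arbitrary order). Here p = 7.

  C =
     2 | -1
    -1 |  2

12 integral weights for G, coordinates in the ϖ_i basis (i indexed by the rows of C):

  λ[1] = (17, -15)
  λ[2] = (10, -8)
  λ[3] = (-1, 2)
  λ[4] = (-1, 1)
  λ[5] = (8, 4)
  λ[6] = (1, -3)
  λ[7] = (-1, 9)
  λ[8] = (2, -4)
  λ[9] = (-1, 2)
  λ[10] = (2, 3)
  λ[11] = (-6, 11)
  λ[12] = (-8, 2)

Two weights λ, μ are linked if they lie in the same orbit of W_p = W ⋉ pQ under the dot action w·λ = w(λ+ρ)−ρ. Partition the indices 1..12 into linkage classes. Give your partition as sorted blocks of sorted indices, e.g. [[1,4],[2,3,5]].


C ↔ A_2 under row/col permutation; |W(A_2)| = 6.

Ā_7 reps of the 12 weights (A_2, coords as presented):

  λ_1+ρ ↦ (3, 4)
  λ_2+ρ ↦ (0, 3)
  λ_3+ρ ↦ (0, 3)
  λ_4+ρ ↦ (0, 2)
  λ_5+ρ ↦ (0, 2)
  λ_6+ρ ↦ (0, 2)
  λ_7+ρ ↦ (3, 4)
  λ_8+ρ ↦ (0, 3)
  λ_9+ρ ↦ (0, 3)
  λ_10+ρ ↦ (3, 4)
  λ_11+ρ ↦ (0, 2)
  λ_12+ρ ↦ (3, 4)

The 12 indices split into 3 linkage classes (same alcove rep ⇔ same W_7-dot-orbit):

[[1, 7, 10, 12], [2, 3, 8, 9], [4, 5, 6, 11]]


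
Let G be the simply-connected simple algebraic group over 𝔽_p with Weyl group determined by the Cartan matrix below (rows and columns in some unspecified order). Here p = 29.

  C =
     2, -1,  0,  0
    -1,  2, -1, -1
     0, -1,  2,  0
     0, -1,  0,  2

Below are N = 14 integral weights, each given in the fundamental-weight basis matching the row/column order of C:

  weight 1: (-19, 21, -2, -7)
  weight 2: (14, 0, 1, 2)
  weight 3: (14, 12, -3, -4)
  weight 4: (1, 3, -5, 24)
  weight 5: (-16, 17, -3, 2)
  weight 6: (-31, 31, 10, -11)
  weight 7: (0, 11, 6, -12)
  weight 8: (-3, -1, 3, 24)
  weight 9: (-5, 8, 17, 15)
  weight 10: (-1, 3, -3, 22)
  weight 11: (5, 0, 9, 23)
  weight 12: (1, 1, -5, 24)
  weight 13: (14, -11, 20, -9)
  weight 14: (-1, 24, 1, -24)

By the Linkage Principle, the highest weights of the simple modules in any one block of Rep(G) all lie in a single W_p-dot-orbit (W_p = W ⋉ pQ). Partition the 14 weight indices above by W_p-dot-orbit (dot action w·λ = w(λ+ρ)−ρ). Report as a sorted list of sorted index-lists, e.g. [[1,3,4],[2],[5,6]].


D_4 Cartan matrix, 4 simple roots permuted; ρ=(1,1,1,1).

λ_j+ρ reflected into Ā_29 (⟨·,θ^∨⟩≤29); 4-tuples as given:

    1: (15, 1, 2, 3)
    2: (15, 1, 2, 3)
    3: (15, 1, 2, 3)
    4: (0, 2, 2, 23)
    5: (15, 1, 2, 3)
    6: (15, 1, 2, 3)
    7: (1, 1, 7, 11)
    8: (0, 2, 2, 23)
    9: (10, 4, 4, 2)
    10: (0, 2, 2, 23)
    11: (6, 4, 2, 12)
    12: (0, 2, 2, 23)
    13: (3, 5, 3, 10)
    14: (0, 2, 2, 23)

Linkage partition of the 14 weights (6 classes, p=29):

[[1, 2, 3, 5, 6], [4, 8, 10, 12, 14], [7], [9], [11], [13]]


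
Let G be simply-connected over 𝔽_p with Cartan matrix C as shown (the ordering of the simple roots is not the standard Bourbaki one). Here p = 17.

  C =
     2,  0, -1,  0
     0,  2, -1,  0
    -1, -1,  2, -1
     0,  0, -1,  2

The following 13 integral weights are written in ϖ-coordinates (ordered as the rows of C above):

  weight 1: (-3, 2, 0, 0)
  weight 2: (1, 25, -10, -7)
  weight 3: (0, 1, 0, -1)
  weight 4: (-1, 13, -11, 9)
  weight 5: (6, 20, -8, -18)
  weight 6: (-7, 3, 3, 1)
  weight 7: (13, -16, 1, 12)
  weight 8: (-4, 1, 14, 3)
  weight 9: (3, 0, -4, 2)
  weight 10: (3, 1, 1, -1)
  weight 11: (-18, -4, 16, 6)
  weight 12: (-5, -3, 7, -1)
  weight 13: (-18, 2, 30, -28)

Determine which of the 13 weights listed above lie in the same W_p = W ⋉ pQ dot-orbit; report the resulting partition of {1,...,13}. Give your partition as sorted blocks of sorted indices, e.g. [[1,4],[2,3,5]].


Cartan matrix: type D_4 (|W|=192); un-permuting the 4 rows.

Ā_17 reps of the 13 weights (D_4, coords as presented):

  [1] (1, 2, 1, 0) · [2] (4, 2, 2, 0) · [3] (1, 2, 1, 0) · [4] (10, 4, 0, 0) · [5] (10, 4, 0, 0) · [6] (4, 2, 2, 0) · [7] (1, 2, 1, 0) · [8] (1, 2, 1, 0) · [9] (1, 2, 1, 0) · [10] (4, 2, 2, 0) · [11] (10, 4, 0, 0) · [12] (4, 2, 2, 0) · [13] (10, 4, 0, 0)

3 distinct reps among the 13 weights ⇒ 3 W_17-linkage classes:

[[1, 3, 7, 8, 9], [2, 6, 10, 12], [4, 5, 11, 13]]


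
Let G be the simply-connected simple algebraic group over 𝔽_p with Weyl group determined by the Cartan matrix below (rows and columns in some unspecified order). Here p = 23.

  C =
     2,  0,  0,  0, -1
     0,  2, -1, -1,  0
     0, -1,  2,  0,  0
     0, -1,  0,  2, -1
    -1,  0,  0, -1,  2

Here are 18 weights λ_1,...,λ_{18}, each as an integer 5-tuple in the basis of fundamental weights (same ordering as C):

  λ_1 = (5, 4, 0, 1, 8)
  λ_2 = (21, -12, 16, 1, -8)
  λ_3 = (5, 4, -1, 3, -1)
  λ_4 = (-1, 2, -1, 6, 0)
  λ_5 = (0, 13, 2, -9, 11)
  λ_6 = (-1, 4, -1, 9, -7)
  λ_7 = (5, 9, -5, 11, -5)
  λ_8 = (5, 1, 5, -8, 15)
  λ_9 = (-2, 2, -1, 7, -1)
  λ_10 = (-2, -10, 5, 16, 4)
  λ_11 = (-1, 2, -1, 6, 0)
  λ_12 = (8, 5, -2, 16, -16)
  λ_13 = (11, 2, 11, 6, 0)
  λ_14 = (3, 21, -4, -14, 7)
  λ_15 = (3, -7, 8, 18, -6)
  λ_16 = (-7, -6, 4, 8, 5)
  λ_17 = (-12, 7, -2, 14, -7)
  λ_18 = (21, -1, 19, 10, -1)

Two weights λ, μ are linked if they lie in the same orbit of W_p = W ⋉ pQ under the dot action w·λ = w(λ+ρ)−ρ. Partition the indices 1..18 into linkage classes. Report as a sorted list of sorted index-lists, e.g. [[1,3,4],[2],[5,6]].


C ↔ A_5 under row/col permutation; |W(A_5)| = 720.

λ_j+ρ reflected into Ā_23 (⟨·,θ^∨⟩≤23); 5-tuples as given:

    λ_1+ρ ↦ (6, 5, 1, 2, 9)
    λ_2+ρ ↦ (6, 5, 1, 2, 9)
    λ_3+ρ ↦ (6, 5, 0, 4, 0)
    λ_4+ρ ↦ (0, 3, 0, 7, 1)
    λ_5+ρ ↦ (1, 6, 3, 8, 4)
    λ_6+ρ ↦ (6, 5, 0, 4, 0)
    λ_7+ρ ↦ (1, 6, 3, 8, 4)
    λ_8+ρ ↦ (6, 5, 1, 2, 9)
    λ_9+ρ ↦ (0, 3, 0, 7, 1)
    λ_10+ρ ↦ (1, 6, 3, 8, 4)
    λ_11+ρ ↦ (0, 3, 0, 7, 1)
    λ_12+ρ ↦ (6, 5, 1, 2, 9)
    λ_13+ρ ↦ (0, 3, 0, 7, 1)
    λ_14+ρ ↦ (1, 6, 3, 8, 4)
    λ_15+ρ ↦ (1, 6, 3, 8, 4)
    λ_16+ρ ↦ (6, 5, 0, 4, 0)
    λ_17+ρ ↦ (6, 5, 1, 2, 9)
    λ_18+ρ ↦ (0, 3, 0, 7, 1)

Grouping the 18 weights by Ā_23-representative: 4 linkage classes.

[[1, 2, 8, 12, 17], [3, 6, 16], [4, 9, 11, 13, 18], [5, 7, 10, 14, 15]]


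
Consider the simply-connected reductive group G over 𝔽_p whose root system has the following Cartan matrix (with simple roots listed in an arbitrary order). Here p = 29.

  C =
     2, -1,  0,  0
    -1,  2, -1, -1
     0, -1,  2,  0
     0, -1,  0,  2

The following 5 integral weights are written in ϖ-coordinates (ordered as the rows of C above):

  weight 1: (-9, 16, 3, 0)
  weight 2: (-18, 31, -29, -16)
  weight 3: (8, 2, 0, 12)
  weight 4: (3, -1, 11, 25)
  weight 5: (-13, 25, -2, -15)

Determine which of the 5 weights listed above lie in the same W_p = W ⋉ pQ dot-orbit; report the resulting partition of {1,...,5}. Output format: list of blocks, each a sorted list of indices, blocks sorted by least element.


Cartan matrix: type D_4 (|W|=192); un-permuting the 4 rows.

Folding the 5 weights λ_j+ρ into Ā_29 (reps in the given 4-coord order):

  λ_1+ρ ↦ (8, 7, 4, 1) · λ_2+ρ ↦ (11, 1, 0, 13) · λ_3+ρ ↦ (9, 3, 1, 13) · λ_4+ρ ↦ (9, 3, 1, 13) · λ_5+ρ ↦ (11, 1, 0, 13)

Grouping the 5 weights by Ā_29-representative: 3 linkage classes.

[[1], [2, 5], [3, 4]]


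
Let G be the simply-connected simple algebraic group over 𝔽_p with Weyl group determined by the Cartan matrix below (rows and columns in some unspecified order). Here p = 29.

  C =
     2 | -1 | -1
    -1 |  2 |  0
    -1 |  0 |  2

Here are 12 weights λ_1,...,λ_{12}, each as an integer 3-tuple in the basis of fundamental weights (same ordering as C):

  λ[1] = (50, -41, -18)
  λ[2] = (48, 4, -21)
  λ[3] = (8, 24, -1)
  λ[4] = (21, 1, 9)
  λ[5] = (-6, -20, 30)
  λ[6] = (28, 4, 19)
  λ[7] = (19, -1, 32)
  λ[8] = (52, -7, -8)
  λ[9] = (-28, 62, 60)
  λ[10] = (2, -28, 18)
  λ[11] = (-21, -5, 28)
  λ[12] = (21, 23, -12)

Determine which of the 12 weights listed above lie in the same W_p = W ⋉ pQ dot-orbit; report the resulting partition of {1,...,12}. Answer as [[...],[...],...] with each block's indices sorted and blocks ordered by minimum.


Root system A_3: the 3×3 matrix C matches after relabeling.

Each λ_j+ρ reduced to Ā_29; 3-tuples below use C's row order:

  λ_1+ρ ↦ (5, 7, 6) · λ_2+ρ ↦ (4, 20, 5) · λ_3+ρ ↦ (4, 20, 5) · λ_4+ρ ↦ (19, 3, 5) · λ_5+ρ ↦ (19, 3, 5) · λ_6+ρ ↦ (4, 20, 5) · λ_7+ρ ↦ (4, 20, 5) · λ_8+ρ ↦ (5, 7, 6) · λ_9+ρ ↦ (19, 3, 5) · λ_10+ρ ↦ (19, 3, 5) · λ_11+ρ ↦ (4, 20, 5) · λ_12+ρ ↦ (5, 7, 6)

Partition of {1..12} into 3 W_29-dot-orbits:

[[1, 8, 12], [2, 3, 6, 7, 11], [4, 5, 9, 10]]


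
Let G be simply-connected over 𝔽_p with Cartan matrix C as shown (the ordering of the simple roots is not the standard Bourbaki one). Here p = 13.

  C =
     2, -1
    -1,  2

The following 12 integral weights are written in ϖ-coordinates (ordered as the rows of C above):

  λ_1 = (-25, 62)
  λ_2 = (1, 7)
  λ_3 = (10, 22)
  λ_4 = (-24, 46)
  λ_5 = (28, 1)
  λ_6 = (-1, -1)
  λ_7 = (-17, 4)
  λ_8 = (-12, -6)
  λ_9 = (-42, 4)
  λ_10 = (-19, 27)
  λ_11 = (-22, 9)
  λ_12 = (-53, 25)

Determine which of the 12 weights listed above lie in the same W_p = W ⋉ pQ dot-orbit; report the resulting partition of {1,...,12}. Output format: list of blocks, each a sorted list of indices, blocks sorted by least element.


Dynkin diagram of C (from the 2 off-diagonal −1 entries): A_2.

Ā_13 reps of the 12 weights (A_2, coords as presented):

  [1] (2, 11)
  [2] (2, 8)
  [3] (2, 8)
  [4] (2, 3)
  [5] (2, 8)
  [6] (0, 0)
  [7] (2, 8)
  [8] (2, 8)
  [9] (2, 3)
  [10] (2, 3)
  [11] (2, 3)
  [12] (0, 0)

Grouping the 12 weights by Ā_13-representative: 4 linkage classes.

[[1], [2, 3, 5, 7, 8], [4, 9, 10, 11], [6, 12]]


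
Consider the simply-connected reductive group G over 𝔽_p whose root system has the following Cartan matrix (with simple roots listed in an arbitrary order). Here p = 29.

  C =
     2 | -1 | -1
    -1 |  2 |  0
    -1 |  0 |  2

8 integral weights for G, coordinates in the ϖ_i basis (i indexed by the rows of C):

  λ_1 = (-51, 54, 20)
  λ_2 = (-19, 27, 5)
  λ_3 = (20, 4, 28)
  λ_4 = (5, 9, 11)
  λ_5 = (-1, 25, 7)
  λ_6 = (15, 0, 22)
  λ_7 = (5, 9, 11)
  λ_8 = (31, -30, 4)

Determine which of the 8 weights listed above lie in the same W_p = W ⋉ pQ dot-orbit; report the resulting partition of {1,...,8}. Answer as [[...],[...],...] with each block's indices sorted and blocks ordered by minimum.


Root system A_3: the 3×3 matrix C matches after relabeling.

Each λ_j+ρ reduced to Ā_29; 3-tuples below use C's row order:

  λ_1 → (0, 21, 3);  λ_2 → (6, 10, 12);  λ_3 → (0, 21, 3);  λ_4 → (6, 10, 12);  λ_5 → (0, 21, 3);  λ_6 → (6, 10, 12);  λ_7 → (6, 10, 12);  λ_8 → (0, 21, 3)

Partition of {1..8} into 2 W_29-dot-orbits:

[[1, 3, 5, 8], [2, 4, 6, 7]]


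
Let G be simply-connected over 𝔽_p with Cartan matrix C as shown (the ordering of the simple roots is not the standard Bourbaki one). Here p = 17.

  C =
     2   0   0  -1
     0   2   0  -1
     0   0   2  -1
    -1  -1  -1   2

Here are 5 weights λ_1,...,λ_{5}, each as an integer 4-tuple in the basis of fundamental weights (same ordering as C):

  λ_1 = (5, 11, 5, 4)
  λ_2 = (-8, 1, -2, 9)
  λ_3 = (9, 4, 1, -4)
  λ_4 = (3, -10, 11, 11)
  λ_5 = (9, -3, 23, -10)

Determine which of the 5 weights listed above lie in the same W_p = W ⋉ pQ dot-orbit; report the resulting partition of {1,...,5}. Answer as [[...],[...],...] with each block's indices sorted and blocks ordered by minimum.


Dynkin diagram of C (from the 6 off-diagonal −1 entries): D_4.

Alcove-folded reps (p=17, 5 weights, presented ϖ-order):

  λ_1+ρ ↦ (6, 0, 6, 0)
  λ_2+ρ ↦ (7, 2, 1, 2)
  λ_3+ρ ↦ (7, 2, 1, 2)
  λ_4+ρ ↦ (7, 2, 1, 2)
  λ_5+ρ ↦ (6, 2, 6, 1)

3 distinct reps among the 5 weights ⇒ 3 W_17-linkage classes:

[[1], [2, 3, 4], [5]]


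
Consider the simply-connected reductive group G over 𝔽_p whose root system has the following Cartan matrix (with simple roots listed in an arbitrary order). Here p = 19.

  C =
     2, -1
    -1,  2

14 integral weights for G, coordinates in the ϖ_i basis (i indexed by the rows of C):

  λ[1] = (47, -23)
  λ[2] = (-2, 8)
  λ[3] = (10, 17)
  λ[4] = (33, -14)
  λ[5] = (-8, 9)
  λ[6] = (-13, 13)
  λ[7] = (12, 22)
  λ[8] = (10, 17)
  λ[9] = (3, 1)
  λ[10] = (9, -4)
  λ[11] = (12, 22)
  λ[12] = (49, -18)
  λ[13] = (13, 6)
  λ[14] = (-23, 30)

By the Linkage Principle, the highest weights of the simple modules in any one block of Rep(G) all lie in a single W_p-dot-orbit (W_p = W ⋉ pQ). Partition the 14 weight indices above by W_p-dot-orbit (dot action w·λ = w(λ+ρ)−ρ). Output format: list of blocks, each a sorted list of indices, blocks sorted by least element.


C ↔ A_2 under row/col permutation; |W(A_2)| = 6.

Folding the 14 weights λ_j+ρ into Ā_19 (reps in the given 2-coord order):

  λ_1+ρ ↦ (7, 3);  λ_2+ρ ↦ (1, 8);  λ_3+ρ ↦ (1, 8);  λ_4+ρ ↦ (4, 2);  λ_5+ρ ↦ (7, 3);  λ_6+ρ ↦ (12, 2);  λ_7+ρ ↦ (4, 2);  λ_8+ρ ↦ (1, 8);  λ_9+ρ ↦ (4, 2);  λ_10+ρ ↦ (7, 3);  λ_11+ρ ↦ (4, 2);  λ_12+ρ ↦ (12, 2);  λ_13+ρ ↦ (12, 5);  λ_14+ρ ↦ (7, 3)

The 14 indices split into 5 linkage classes (same alcove rep ⇔ same W_19-dot-orbit):

[[1, 5, 10, 14], [2, 3, 8], [4, 7, 9, 11], [6, 12], [13]]


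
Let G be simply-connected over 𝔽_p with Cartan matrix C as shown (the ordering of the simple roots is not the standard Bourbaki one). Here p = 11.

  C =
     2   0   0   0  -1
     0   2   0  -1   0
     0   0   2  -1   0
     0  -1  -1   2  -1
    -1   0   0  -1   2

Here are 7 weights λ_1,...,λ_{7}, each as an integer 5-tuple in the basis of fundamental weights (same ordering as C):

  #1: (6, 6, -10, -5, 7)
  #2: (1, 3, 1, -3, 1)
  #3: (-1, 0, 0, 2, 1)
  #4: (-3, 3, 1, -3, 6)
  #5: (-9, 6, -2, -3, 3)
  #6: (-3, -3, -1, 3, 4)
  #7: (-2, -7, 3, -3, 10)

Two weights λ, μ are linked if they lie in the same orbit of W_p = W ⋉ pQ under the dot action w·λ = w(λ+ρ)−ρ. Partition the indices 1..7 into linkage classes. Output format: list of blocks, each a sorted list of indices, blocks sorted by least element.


C ↔ D_5 under row/col permutation; |W(D_5)| = 1920.

W_11-reps of the 7 weights in Ā_11 (same 5-coord order as C):

  1: (2, 2, 0, 2, 0);  2: (2, 2, 0, 2, 0);  3: (0, 1, 1, 3, 1);  4: (2, 2, 0, 2, 0);  5: (1, 2, 4, 0, 1);  6: (2, 2, 0, 2, 0);  7: (1, 2, 4, 0, 1)

3 distinct reps among the 7 weights ⇒ 3 W_11-linkage classes:

[[1, 2, 4, 6], [3], [5, 7]]


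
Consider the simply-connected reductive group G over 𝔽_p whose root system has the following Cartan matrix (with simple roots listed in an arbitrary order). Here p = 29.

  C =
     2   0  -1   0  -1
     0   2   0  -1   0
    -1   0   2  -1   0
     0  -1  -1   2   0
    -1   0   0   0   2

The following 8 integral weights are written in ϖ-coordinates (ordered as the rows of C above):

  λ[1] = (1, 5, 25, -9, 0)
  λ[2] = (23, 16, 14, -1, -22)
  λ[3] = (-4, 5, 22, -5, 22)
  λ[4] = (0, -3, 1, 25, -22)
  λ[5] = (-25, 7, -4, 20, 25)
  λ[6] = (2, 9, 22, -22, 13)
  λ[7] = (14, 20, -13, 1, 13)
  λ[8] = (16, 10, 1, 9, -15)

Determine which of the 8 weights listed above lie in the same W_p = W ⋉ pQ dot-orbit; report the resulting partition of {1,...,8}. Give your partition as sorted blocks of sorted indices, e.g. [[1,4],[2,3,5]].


Type A_5, rank 5, |W|=720; reorder rows/cols to standard.

Each λ_j+ρ reduced to Ā_29; 5-tuples below use C's row order:

  λ_1 → (2, 2, 18, 6, 1);  λ_2 → (3, 0, 2, 10, 3);  λ_3 → (3, 4, 6, 10, 4);  λ_4 → (2, 2, 18, 6, 1);  λ_5 → (2, 2, 18, 6, 1);  λ_6 → (3, 0, 2, 10, 3);  λ_7 → (3, 0, 2, 10, 3);  λ_8 → (3, 0, 2, 10, 3)

3 distinct reps among the 8 weights ⇒ 3 W_29-linkage classes:

[[1, 4, 5], [2, 6, 7, 8], [3]]


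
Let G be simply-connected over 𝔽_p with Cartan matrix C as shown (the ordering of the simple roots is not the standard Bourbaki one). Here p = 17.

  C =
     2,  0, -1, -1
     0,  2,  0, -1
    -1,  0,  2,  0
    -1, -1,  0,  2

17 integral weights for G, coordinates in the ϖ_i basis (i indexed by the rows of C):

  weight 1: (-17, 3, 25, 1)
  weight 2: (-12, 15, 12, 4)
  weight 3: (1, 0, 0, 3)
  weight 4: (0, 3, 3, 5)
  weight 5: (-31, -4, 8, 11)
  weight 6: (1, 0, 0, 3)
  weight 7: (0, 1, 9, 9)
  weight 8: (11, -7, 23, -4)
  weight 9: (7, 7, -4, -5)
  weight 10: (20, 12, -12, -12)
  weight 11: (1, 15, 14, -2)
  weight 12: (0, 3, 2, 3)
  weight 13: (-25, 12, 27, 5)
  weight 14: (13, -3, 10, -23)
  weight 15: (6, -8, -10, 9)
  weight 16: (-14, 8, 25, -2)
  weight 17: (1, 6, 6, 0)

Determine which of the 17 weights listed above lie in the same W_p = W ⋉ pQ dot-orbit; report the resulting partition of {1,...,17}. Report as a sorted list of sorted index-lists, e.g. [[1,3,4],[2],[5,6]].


Root system A_4: the 4×4 matrix C matches after relabeling.

Alcove-folded reps (p=17, 17 weights, presented ϖ-order):

  [1] (2, 1, 1, 4);  [2] (1, 4, 4, 6);  [3] (2, 1, 1, 4);  [4] (1, 4, 4, 6);  [5] (1, 4, 3, 4);  [6] (2, 1, 1, 4);  [7] (1, 4, 4, 6);  [8] (5, 6, 2, 3);  [9] (1, 4, 3, 4);  [10] (1, 4, 4, 6);  [11] (1, 0, 0, 1);  [12] (1, 4, 3, 4);  [13] (1, 4, 4, 6);  [14] (5, 6, 2, 3);  [15] (2, 7, 7, 1);  [16] (1, 4, 3, 4);  [17] (2, 7, 7, 1)

Grouping the 17 weights by Ā_17-representative: 6 linkage classes.

[[1, 3, 6], [2, 4, 7, 10, 13], [5, 9, 12, 16], [8, 14], [11], [15, 17]]


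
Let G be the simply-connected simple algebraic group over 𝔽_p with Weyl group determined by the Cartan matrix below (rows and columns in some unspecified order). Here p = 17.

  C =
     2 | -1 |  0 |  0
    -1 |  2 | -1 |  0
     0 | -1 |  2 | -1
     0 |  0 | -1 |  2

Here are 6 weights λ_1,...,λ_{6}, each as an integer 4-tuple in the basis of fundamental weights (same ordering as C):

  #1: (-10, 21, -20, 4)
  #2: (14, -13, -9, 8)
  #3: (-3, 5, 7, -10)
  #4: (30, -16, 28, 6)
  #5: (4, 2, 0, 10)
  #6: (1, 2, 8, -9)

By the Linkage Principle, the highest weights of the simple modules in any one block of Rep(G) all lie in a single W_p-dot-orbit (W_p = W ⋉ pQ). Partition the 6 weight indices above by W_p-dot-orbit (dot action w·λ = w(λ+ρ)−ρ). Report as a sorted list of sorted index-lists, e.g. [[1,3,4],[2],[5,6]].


Root system A_4: the 4×4 matrix C matches after relabeling.

Folding the 6 weights λ_j+ρ into Ā_17 (reps in the given 4-coord order):

  [1] (2, 3, 1, 8);  [2] (2, 3, 1, 8);  [3] (2, 3, 1, 8);  [4] (10, 3, 2, 1);  [5] (2, 3, 1, 8);  [6] (2, 3, 1, 8)

Grouping the 6 weights by Ā_17-representative: 2 linkage classes.

[[1, 2, 3, 5, 6], [4]]


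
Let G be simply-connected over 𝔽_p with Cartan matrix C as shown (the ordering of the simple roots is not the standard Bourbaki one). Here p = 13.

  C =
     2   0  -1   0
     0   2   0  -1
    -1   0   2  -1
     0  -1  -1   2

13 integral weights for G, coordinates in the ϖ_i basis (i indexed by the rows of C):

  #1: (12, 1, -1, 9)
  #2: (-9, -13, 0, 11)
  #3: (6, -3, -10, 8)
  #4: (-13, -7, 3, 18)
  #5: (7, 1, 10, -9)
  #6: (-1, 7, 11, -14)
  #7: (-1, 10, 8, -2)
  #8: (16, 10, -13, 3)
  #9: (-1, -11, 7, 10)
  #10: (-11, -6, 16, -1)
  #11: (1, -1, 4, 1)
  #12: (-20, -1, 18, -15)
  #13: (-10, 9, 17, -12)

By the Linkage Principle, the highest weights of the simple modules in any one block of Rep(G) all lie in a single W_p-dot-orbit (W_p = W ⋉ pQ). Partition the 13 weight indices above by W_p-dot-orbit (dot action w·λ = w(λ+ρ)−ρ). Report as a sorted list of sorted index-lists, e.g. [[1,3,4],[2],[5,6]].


Cartan matrix: type A_4 (|W|=120); un-permuting the 4 rows.

λ_j+ρ reflected into Ā_13 (⟨·,θ^∨⟩≤13); 4-tuples as given:

  λ_1+ρ ↦ (1, 10, 0, 0);  λ_2+ρ ↦ (1, 5, 0, 7);  λ_3+ρ ↦ (2, 0, 5, 2);  λ_4+ρ ↦ (6, 4, 2, 1);  λ_5+ρ ↦ (2, 0, 3, 2);  λ_6+ρ ↦ (1, 5, 0, 7);  λ_7+ρ ↦ (6, 4, 2, 1);  λ_8+ρ ↦ (2, 4, 2, 4);  λ_9+ρ ↦ (6, 4, 2, 1);  λ_10+ρ ↦ (6, 4, 2, 1);  λ_11+ρ ↦ (2, 0, 5, 2);  λ_12+ρ ↦ (1, 5, 0, 7);  λ_13+ρ ↦ (2, 4, 2, 4)

Linkage partition of the 13 weights (6 classes, p=13):

[[1], [2, 6, 12], [3, 11], [4, 7, 9, 10], [5], [8, 13]]


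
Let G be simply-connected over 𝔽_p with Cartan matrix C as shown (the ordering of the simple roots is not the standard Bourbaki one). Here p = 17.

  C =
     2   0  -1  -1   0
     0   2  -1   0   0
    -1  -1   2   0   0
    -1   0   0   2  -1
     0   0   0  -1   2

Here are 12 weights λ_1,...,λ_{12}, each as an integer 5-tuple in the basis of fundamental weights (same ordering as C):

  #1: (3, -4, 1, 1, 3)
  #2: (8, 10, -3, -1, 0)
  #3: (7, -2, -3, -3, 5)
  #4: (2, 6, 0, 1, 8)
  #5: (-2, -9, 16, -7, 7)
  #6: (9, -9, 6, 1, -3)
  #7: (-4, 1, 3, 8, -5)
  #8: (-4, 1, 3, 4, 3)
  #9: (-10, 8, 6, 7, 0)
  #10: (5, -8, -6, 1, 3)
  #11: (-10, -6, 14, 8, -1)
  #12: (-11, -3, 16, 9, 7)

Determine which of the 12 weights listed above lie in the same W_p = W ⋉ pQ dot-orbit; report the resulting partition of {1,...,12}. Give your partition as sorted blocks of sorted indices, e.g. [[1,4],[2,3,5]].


Type A_5, rank 5, |W|=720; reorder rows/cols to standard.

Ā_17 reps of the 12 weights (A_5, coords as presented):

  λ_1+ρ ↦ (3, 2, 1, 2, 4);  λ_2+ρ ↦ (6, 7, 2, 1, 0);  λ_3+ρ ↦ (3, 2, 1, 2, 4);  λ_4+ρ ↦ (3, 2, 1, 2, 4);  λ_5+ρ ↦ (6, 7, 2, 1, 0);  λ_6+ρ ↦ (9, 5, 1, 0, 0);  λ_7+ρ ↦ (3, 2, 1, 2, 4);  λ_8+ρ ↦ (3, 2, 1, 2, 4);  λ_9+ρ ↦ (6, 7, 2, 1, 0);  λ_10+ρ ↦ (2, 5, 1, 4, 0);  λ_11+ρ ↦ (9, 5, 1, 0, 0);  λ_12+ρ ↦ (9, 5, 1, 0, 0)

Linkage partition of the 12 weights (4 classes, p=17):

[[1, 3, 4, 7, 8], [2, 5, 9], [6, 11, 12], [10]]


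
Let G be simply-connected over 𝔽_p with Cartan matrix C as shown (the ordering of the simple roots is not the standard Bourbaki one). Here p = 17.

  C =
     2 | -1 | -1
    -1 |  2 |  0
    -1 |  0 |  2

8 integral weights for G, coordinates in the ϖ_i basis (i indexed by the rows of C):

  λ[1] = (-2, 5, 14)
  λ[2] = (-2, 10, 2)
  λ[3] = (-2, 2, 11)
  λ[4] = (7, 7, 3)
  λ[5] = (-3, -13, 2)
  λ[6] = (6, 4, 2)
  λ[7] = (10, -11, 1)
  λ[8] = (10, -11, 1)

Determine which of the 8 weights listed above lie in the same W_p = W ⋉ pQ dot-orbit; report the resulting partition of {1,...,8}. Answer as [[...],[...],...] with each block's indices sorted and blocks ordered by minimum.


Dynkin diagram of C (from the 4 off-diagonal −1 entries): A_3.

Folding the 8 weights λ_j+ρ into Ā_17 (reps in the given 3-coord order):

    1: (1, 2, 11)
    2: (1, 10, 2)
    3: (1, 2, 11)
    4: (8, 5, 1)
    5: (1, 2, 11)
    6: (7, 5, 3)
    7: (1, 10, 2)
    8: (1, 10, 2)

Linkage partition of the 8 weights (4 classes, p=17):

[[1, 3, 5], [2, 7, 8], [4], [6]]


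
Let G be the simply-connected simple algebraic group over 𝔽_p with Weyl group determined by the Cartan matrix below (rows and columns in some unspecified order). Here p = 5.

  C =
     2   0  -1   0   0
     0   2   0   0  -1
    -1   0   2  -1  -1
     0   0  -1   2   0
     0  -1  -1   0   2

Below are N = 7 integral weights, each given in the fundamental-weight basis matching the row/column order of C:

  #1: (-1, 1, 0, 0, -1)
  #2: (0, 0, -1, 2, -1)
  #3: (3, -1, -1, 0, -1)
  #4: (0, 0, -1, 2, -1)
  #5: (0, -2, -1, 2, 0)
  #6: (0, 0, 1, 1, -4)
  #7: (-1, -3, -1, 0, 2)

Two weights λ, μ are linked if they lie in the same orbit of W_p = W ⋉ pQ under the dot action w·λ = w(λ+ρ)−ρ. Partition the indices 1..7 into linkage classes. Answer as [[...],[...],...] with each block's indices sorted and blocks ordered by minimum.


Type D_5, rank 5, |W|=1920; reorder rows/cols to standard.

Folding the 7 weights λ_j+ρ into Ā_5 (reps in the given 5-coord order):

  λ_1 → (0, 2, 1, 1, 0);  λ_2 → (1, 1, 0, 3, 0);  λ_3 → (4, 0, 0, 1, 0);  λ_4 → (1, 1, 0, 3, 0);  λ_5 → (1, 1, 0, 3, 0);  λ_6 → (0, 2, 1, 1, 0);  λ_7 → (0, 2, 0, 1, 1)

Linkage partition of the 7 weights (4 classes, p=5):

[[1, 6], [2, 4, 5], [3], [7]]


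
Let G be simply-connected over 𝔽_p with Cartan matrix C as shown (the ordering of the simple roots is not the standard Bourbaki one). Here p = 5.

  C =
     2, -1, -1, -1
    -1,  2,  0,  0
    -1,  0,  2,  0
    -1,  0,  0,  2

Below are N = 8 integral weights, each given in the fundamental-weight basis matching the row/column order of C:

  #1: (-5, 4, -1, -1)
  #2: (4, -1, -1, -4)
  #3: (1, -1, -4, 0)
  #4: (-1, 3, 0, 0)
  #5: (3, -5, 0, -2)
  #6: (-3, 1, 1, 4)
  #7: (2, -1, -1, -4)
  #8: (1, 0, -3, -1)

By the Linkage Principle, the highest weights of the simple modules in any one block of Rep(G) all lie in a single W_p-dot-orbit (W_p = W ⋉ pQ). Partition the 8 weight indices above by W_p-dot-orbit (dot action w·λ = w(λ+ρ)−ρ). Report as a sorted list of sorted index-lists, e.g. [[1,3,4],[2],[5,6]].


D_4 Cartan matrix, 4 simple roots permuted; ρ=(1,1,1,1).

Each λ_j+ρ reduced to Ā_5; 4-tuples below use C's row order:

    [1] (1, 3, 0, 0)
    [2] (0, 0, 0, 3)
    [3] (0, 1, 2, 0)
    [4] (1, 3, 0, 0)
    [5] (1, 3, 0, 0)
    [6] (0, 0, 0, 3)
    [7] (0, 0, 0, 3)
    [8] (0, 1, 2, 0)

Grouping the 8 weights by Ā_5-representative: 3 linkage classes.

[[1, 4, 5], [2, 6, 7], [3, 8]]


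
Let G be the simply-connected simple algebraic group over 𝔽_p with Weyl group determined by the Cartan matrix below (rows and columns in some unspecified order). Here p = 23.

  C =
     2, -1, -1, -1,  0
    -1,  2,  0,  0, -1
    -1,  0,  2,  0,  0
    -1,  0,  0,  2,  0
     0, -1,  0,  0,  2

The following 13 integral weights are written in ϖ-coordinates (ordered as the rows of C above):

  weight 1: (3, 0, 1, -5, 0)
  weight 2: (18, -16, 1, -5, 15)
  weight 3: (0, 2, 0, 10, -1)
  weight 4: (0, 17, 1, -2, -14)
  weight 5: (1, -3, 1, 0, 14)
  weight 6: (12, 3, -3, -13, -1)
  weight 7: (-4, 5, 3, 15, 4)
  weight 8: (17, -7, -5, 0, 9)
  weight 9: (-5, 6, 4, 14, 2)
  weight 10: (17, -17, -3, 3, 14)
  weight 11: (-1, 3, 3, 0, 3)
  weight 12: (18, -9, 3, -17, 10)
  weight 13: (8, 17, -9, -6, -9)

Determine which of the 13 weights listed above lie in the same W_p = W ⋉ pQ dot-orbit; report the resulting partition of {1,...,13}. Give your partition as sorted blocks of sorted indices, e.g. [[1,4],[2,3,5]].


Type D_5, rank 5, |W|=1920; reorder rows/cols to standard.

W_23-reps of the 13 weights in Ā_23 (same 5-coord order as C):

    λ_1+ρ ↦ (0, 1, 2, 4, 1)
    λ_2+ρ ↦ (0, 1, 2, 4, 1)
    λ_3+ρ ↦ (1, 3, 1, 11, 0)
    λ_4+ρ ↦ (0, 2, 2, 1, 13)
    λ_5+ρ ↦ (0, 2, 2, 1, 13)
    λ_6+ρ ↦ (1, 3, 1, 11, 0)
    λ_7+ρ ↦ (1, 3, 1, 11, 0)
    λ_8+ρ ↦ (0, 4, 4, 1, 4)
    λ_9+ρ ↦ (1, 3, 1, 11, 0)
    λ_10+ρ ↦ (0, 1, 2, 4, 1)
    λ_11+ρ ↦ (0, 4, 4, 1, 4)
    λ_12+ρ ↦ (1, 3, 1, 11, 0)
    λ_13+ρ ↦ (0, 4, 4, 1, 4)

4 distinct reps among the 13 weights ⇒ 4 W_23-linkage classes:

[[1, 2, 10], [3, 6, 7, 9, 12], [4, 5], [8, 11, 13]]


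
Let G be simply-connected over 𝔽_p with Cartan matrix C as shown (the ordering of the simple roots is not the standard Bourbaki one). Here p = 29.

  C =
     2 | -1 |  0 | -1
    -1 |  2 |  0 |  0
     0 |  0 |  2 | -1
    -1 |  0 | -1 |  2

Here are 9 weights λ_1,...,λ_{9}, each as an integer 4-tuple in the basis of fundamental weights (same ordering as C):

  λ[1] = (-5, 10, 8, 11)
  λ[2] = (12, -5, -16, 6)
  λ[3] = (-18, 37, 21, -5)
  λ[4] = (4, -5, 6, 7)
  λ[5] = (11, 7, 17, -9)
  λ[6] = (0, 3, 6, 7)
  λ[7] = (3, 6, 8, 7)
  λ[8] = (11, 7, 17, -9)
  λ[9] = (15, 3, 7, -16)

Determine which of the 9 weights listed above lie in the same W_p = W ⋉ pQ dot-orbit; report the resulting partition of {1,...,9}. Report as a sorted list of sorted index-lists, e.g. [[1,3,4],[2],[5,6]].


Dynkin diagram of C (from the 6 off-diagonal −1 entries): A_4.

Alcove-folded reps (p=29, 9 weights, presented ϖ-order):

  [1] (4, 7, 9, 8)
  [2] (1, 4, 7, 8)
  [3] (4, 7, 9, 8)
  [4] (1, 4, 7, 8)
  [5] (4, 7, 9, 8)
  [6] (1, 4, 7, 8)
  [7] (4, 7, 9, 8)
  [8] (4, 7, 9, 8)
  [9] (1, 4, 7, 8)

Partition of {1..9} into 2 W_29-dot-orbits:

[[1, 3, 5, 7, 8], [2, 4, 6, 9]]


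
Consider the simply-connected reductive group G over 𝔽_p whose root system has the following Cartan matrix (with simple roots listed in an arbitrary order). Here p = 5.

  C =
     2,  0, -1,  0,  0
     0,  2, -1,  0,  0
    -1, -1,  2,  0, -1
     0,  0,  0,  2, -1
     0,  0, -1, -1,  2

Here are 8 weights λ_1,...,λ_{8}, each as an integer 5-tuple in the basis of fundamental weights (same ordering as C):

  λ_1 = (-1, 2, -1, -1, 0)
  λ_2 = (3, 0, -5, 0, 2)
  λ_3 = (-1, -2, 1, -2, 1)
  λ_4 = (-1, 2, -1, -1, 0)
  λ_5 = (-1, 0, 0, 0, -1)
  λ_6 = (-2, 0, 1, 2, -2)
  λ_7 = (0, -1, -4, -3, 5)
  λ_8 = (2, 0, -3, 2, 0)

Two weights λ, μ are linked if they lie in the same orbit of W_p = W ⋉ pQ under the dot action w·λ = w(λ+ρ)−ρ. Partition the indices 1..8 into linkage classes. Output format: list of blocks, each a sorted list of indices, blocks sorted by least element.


Type D_5, rank 5, |W|=1920; reorder rows/cols to standard.

Alcove-folded reps (p=5, 8 weights, presented ϖ-order):

  1: (0, 3, 0, 0, 1);  2: (0, 3, 0, 0, 1);  3: (0, 1, 1, 1, 0);  4: (0, 3, 0, 0, 1);  5: (0, 1, 1, 1, 0);  6: (1, 1, 0, 2, 0);  7: (0, 1, 1, 1, 0);  8: (1, 1, 0, 2, 0)

The 8 indices split into 3 linkage classes (same alcove rep ⇔ same W_5-dot-orbit):

[[1, 2, 4], [3, 5, 7], [6, 8]]


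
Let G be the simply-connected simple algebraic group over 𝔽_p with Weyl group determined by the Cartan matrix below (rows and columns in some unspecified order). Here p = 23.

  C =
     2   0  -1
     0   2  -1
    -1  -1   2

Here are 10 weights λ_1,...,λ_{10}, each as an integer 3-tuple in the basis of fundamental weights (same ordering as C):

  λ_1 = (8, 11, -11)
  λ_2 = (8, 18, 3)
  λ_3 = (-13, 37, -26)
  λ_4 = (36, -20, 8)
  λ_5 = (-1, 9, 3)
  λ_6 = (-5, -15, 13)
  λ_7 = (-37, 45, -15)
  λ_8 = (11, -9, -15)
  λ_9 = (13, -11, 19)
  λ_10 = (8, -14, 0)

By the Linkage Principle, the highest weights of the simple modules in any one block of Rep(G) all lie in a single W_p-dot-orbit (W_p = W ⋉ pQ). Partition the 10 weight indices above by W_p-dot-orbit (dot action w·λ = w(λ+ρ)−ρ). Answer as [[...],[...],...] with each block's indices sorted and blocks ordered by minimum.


Dynkin diagram of C (from the 4 off-diagonal −1 entries): A_3.

Ā_23 reps of the 10 weights (A_3, coords as presented):

  1: (1, 2, 9);  2: (0, 10, 4);  3: (8, 12, 2);  4: (0, 10, 4);  5: (0, 10, 4);  6: (0, 10, 4);  7: (0, 10, 4);  8: (8, 12, 2);  9: (3, 1, 9);  10: (3, 1, 9)

Partition of {1..10} into 4 W_23-dot-orbits:

[[1], [2, 4, 5, 6, 7], [3, 8], [9, 10]]


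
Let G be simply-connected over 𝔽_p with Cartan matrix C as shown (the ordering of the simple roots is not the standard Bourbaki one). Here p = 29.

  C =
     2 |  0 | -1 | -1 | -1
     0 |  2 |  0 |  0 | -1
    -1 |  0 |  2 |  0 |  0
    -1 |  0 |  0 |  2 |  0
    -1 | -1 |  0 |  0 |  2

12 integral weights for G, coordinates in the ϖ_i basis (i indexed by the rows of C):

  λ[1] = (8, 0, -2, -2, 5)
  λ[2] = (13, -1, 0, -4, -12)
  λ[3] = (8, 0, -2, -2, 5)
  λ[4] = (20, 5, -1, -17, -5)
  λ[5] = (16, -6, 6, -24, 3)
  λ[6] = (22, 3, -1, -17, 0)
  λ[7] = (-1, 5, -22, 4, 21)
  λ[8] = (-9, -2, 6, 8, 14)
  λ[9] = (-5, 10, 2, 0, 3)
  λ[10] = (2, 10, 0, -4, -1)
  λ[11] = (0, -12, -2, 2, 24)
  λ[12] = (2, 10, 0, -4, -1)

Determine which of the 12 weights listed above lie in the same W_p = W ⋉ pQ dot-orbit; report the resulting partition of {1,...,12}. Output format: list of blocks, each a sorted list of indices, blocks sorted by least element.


Dynkin diagram of C (from the 8 off-diagonal −1 entries): D_5.

λ_j+ρ reflected into Ā_29 (⟨·,θ^∨⟩≤29); 5-tuples as given:

  [1] (7, 1, 1, 1, 6)
  [2] (0, 11, 1, 3, 0)
  [3] (7, 1, 1, 1, 6)
  [4] (1, 2, 0, 16, 4)
  [5] (1, 2, 0, 16, 4)
  [6] (1, 2, 0, 16, 4)
  [7] (1, 2, 0, 16, 4)
  [8] (7, 1, 1, 1, 6)
  [9] (0, 11, 1, 3, 0)
  [10] (0, 11, 1, 3, 0)
  [11] (0, 11, 1, 3, 0)
  [12] (0, 11, 1, 3, 0)

Grouping the 12 weights by Ā_29-representative: 3 linkage classes.

[[1, 3, 8], [2, 9, 10, 11, 12], [4, 5, 6, 7]]
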